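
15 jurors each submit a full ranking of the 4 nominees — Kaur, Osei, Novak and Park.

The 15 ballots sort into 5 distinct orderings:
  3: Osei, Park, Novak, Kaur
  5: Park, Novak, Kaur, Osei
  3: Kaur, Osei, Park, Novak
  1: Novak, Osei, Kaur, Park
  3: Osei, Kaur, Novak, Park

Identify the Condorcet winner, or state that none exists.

Check each pair by majority over 15 ballots:
Kaur vs Osei: Kaur preferred on 5+3 = 8 ballots; Kaur wins 8–7.
Kaur vs Novak: Kaur preferred on 3+3 = 6 ballots; Novak wins 9–6.
Kaur vs Park: Kaur is ranked higher on 3+1+3 = 7 ballots, Park on 8. Park wins 8–7.
Osei vs Novak: 3+3+3 = 9 for Osei, 6 for Novak — Osei by 9–6.
Osei vs Park: Osei preferred on 3+3+1+3 = 10 ballots; Osei wins 10–5.
Novak vs Park: 4 to 11, Park.
No nominee is unbeaten: Kaur loses to Novak; Osei loses to Kaur; Novak loses to Osei; Park loses to Osei. In particular Kaur beats Osei beats Novak beats Kaur is a majority cycle — no Condorcet winner exists.

none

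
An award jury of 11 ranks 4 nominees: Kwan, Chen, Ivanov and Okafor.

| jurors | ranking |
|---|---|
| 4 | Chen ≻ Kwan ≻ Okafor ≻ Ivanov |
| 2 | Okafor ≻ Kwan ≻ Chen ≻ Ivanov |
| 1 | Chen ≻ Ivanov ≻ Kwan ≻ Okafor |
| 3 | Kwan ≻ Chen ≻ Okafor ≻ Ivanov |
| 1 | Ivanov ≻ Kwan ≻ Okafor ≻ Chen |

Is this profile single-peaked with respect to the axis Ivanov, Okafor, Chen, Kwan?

no

Axis positions: Ivanov=1, Okafor=2, Chen=3, Kwan=4.
Ballot type 1 (peak Chen at position 3): ranking walks positions 3-4-2-1, expanding outward from the peak — single-peaked.
Ballot type 2: ranking walks positions 2-4-3-1; Kwan is ranked above Chen even though Chen lies between Kwan and the peak Okafor on the axis — preferences dip and rise again. Not single-peaked.
Ballot type 3: ranking walks positions 3-1-4-2; Ivanov is ranked above Okafor even though Okafor lies between Ivanov and the peak Chen on the axis — preferences dip and rise again. Not single-peaked.
Ballot type 4 (peak Kwan at position 4): ranking walks positions 4-3-2-1, expanding outward from the peak — single-peaked.
Ballot type 5: ranking walks positions 1-4-2-3; Kwan is ranked above Okafor even though Okafor lies between Kwan and the peak Ivanov on the axis — preferences dip and rise again. Not single-peaked.
Ballot type 2 violates single-peakedness, so the profile is not single-peaked on this axis.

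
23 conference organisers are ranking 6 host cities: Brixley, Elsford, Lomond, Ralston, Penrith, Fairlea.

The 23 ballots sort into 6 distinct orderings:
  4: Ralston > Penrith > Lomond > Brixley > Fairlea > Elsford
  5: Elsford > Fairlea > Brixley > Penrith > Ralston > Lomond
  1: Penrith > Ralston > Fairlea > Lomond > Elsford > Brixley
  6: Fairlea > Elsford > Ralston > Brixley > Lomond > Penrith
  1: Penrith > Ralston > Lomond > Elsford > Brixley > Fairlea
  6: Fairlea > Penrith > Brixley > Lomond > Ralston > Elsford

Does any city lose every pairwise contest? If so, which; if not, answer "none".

none

Head-to-head results (23 organisers):
Brixley vs Elsford: 4+6 = 10 for Brixley, 13 for Elsford — Elsford by 13–10.
Brixley–Lomond: Brixley 17–6.
Brixley–Ralston: Ralston 12–11.
Brixley vs Penrith: Brixley is ranked higher on 5+6 = 11 ballots, Penrith on 12. Penrith wins 12–11.
Brixley vs Fairlea: Brixley is ranked higher on 4+1 = 5 ballots, Fairlea on 18. Fairlea wins 18–5.
Elsford vs Lomond: 11 to 12, Lomond.
Elsford vs Ralston: 11 to 12, Ralston.
Elsford–Penrith: Penrith 12–11.
Elsford vs Fairlea: Elsford preferred on 5+1 = 6 ballots; Fairlea wins 17–6.
Lomond vs Ralston: 6 to 17, Ralston.
Lomond vs Penrith: 6 for Lomond, 17 for Penrith — Penrith by 17–6.
Lomond–Fairlea: Fairlea 18–5.
Ralston vs Penrith: Ralston is ranked higher on 4+6 = 10 ballots, Penrith on 13. Penrith wins 13–10.
Ralston vs Fairlea: Ralston preferred on 4+1+1 = 6 ballots; Fairlea wins 17–6.
Penrith vs Fairlea: Fairlea wins 17–6.
Every city wins at least one matchup (Brixley beats Lomond; Elsford beats Brixley; Lomond beats Elsford; Ralston beats Brixley; Penrith beats Brixley; Fairlea beats Brixley), so there is no Condorcet loser.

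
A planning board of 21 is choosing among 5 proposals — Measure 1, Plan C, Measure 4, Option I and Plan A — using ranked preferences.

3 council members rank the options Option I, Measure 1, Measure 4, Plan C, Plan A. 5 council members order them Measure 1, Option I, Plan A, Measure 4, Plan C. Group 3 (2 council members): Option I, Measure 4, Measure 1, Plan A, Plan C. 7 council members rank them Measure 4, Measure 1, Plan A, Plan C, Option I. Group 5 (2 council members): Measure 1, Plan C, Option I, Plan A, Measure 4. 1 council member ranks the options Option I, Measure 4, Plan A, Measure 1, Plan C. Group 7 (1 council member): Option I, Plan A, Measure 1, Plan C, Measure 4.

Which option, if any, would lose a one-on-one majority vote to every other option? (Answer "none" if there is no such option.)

Pairwise majorities:
Measure 1 vs Plan C: Measure 1, 21–0.
Measure 1 vs Measure 4: Measure 1 wins 11–10.
Measure 1 vs Option I: Measure 1 wins 14–7.
Measure 1 vs Plan A: 19 to 2, Measure 1.
Plan C vs Measure 4: Measure 4 wins 18–3.
Plan C vs Option I: Plan C preferred on 7+2 = 9 ballots; Option I wins 12–9.
Plan C vs Plan A: Plan A wins 16–5.
Measure 4 vs Option I: Measure 4 is ranked higher on 7 ballots, Option I on 14. Option I wins 14–7.
Measure 4 vs Plan A: Measure 4 preferred on 3+2+7+1 = 13 ballots; Measure 4 wins 13–8.
Option I vs Plan A: 14 to 7, Option I.
Plan C loses to every other option — it is the Condorcet loser.

Plan C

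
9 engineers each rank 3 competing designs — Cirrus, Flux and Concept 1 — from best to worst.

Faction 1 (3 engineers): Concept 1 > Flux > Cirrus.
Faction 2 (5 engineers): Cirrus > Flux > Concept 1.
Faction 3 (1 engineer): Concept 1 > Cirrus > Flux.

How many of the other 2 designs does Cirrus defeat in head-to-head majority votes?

2

Cirrus against each rival (9 engineers):
Cirrus–Flux: Cirrus 6–3.
Cirrus vs Concept 1: Cirrus preferred on 5 ballots; Cirrus wins 5–4.
Cirrus beats Flux, Concept 1 — 2 pairwise wins.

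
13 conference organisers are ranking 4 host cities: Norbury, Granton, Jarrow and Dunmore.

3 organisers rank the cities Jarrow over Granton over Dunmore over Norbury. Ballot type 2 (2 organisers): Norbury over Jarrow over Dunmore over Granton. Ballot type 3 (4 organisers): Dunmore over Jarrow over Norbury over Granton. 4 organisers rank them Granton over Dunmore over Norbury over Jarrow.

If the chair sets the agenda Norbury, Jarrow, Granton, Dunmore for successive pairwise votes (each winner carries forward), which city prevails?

Dunmore

Round 1: Norbury vs Jarrow — 6–7, Jarrow advances.
Round 2: Jarrow vs Granton — 9–4, Jarrow advances.
Round 3: Jarrow vs Dunmore — 5–8, Dunmore advances.
The agenda winner is Dunmore.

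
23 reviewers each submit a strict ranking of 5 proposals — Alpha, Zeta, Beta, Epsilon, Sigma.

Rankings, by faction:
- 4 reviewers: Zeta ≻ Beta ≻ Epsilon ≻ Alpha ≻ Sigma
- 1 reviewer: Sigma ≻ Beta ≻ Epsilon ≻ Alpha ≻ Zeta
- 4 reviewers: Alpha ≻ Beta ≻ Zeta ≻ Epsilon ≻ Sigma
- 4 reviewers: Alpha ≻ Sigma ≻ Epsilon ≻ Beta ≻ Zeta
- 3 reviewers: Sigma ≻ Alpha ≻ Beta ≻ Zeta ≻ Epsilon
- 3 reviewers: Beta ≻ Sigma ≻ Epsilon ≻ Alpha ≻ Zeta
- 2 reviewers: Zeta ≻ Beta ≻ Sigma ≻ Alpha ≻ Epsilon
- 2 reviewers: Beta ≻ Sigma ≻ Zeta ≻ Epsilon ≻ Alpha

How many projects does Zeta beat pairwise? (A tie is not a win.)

1

Zeta against each rival (23 reviewers):
Zeta vs Alpha: Zeta is ranked higher on 4+2+2 = 8 ballots, Alpha on 15. Alpha wins 15–8.
Zeta vs Beta: Beta, 17–6.
Zeta vs Epsilon: Zeta is ranked higher on 4+4+3+2+2 = 15 ballots, Epsilon on 8. Zeta wins 15–8.
Zeta vs Sigma: Zeta preferred on 4+4+2 = 10 ballots; Sigma wins 13–10.
Zeta beats Epsilon; loses to Alpha, Beta, Sigma — 1 pairwise win.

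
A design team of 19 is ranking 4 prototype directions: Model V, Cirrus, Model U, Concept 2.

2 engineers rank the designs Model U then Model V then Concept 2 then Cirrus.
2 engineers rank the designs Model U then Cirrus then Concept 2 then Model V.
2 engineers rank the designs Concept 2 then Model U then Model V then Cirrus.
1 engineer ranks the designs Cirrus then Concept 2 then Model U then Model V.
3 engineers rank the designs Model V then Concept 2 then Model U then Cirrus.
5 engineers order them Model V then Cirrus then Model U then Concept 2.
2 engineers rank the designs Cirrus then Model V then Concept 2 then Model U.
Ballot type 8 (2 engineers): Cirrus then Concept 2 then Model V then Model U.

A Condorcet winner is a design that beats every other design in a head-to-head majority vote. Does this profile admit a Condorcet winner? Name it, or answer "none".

Head-to-head results (19 engineers):
Model V–Cirrus: Model V 12–7.
Model V–Model U: Model V 12–7.
Model V vs Concept 2: Model V, 12–7.
Cirrus vs Model U: Cirrus, 10–9.
Cirrus vs Concept 2: Cirrus, 12–7.
Model U vs Concept 2: Concept 2, 10–9.
Model V wins every pairwise contest, so Model V is the Condorcet winner.

Model V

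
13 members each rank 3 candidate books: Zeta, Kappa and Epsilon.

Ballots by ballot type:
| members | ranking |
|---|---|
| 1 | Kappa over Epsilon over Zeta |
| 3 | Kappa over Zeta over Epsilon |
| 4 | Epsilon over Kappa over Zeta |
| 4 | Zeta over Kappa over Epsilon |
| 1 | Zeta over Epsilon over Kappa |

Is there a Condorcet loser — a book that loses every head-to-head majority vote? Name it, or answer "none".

Epsilon

Pairwise majorities:
Zeta vs Kappa: Zeta preferred on 4+1 = 5 ballots; Kappa wins 8–5.
Zeta vs Epsilon: Zeta is ranked higher on 3+4+1 = 8 ballots, Epsilon on 5. Zeta wins 8–5.
Kappa vs Epsilon: Kappa wins 8–5.
Epsilon is beaten in every head-to-head and is the Condorcet loser.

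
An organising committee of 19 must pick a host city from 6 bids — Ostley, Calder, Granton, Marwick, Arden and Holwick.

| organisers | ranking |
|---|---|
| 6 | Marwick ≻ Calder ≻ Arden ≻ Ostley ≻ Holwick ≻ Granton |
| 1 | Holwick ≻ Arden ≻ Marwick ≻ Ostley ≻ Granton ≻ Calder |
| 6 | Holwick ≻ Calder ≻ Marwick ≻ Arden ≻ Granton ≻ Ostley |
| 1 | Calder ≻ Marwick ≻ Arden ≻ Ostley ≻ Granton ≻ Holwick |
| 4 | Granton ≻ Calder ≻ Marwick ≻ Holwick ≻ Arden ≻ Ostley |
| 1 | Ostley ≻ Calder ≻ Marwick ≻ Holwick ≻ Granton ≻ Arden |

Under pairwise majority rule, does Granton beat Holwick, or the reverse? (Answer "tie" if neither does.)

Ballots ranking Granton above Holwick: 1 + 4 = 5.
Ballots ranking Holwick above Granton: 19 − 5 = 14.
Holwick wins the head-to-head 14–5.

Holwick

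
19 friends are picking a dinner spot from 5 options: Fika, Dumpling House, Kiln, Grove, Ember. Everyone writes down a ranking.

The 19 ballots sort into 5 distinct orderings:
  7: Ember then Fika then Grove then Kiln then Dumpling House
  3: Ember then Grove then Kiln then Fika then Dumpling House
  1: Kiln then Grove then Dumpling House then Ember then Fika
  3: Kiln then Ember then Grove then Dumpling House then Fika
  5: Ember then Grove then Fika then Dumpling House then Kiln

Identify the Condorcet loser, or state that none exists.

Dumpling House

Head-to-head results (19 friends):
Fika vs Dumpling House: Fika, 15–4.
Fika vs Kiln: Fika, 12–7.
Fika vs Grove: Grove wins 12–7.
Fika–Ember: Ember 19–0.
Dumpling House–Kiln: Kiln 14–5.
Dumpling House vs Grove: 0 to 19, Grove.
Dumpling House vs Ember: 1 for Dumpling House, 18 for Ember — Ember by 18–1.
Kiln vs Grove: Kiln preferred on 1+3 = 4 ballots; Grove wins 15–4.
Kiln vs Ember: 4 to 15, Ember.
Grove vs Ember: Ember, 18–1.
Only Dumpling House has no wins; Dumpling House is the Condorcet loser.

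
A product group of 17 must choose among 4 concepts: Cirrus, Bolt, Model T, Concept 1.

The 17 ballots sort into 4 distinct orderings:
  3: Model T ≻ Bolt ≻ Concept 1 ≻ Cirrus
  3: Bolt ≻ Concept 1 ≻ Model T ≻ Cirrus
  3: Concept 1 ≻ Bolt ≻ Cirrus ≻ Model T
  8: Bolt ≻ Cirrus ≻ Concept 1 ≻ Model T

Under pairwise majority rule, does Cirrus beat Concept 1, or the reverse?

Concept 1

Ballots ranking Cirrus above Concept 1: 8.
Ballots ranking Concept 1 above Cirrus: 17 − 8 = 9.
Concept 1 wins the head-to-head 9–8.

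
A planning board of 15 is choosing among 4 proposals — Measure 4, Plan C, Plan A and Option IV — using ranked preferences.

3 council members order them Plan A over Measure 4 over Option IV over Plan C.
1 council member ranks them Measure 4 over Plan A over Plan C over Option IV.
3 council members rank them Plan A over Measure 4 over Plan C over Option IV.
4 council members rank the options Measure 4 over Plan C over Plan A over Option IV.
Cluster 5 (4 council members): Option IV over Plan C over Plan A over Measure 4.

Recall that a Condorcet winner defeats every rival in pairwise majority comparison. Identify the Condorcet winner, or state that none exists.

Pairwise majorities:
Measure 4 vs Plan C: Measure 4, 11–4.
Measure 4 vs Plan A: Plan A, 10–5.
Measure 4–Option IV: Measure 4 11–4.
Plan C vs Plan A: 4+4 = 8 for Plan C, 7 for Plan A — Plan C by 8–7.
Plan C vs Option IV: Plan C is ranked higher on 1+3+4 = 8 ballots, Option IV on 7. Plan C wins 8–7.
Plan A vs Option IV: Plan A is ranked higher on 3+1+3+4 = 11 ballots, Option IV on 4. Plan A wins 11–4.
Each option drops at least one matchup (Measure 4 loses to Plan A; Plan C loses to Measure 4; Plan A loses to Plan C; Option IV loses to Measure 4); the cycle Measure 4 beats Plan C beats Plan A beats Measure 4 rules out a Condorcet winner.

none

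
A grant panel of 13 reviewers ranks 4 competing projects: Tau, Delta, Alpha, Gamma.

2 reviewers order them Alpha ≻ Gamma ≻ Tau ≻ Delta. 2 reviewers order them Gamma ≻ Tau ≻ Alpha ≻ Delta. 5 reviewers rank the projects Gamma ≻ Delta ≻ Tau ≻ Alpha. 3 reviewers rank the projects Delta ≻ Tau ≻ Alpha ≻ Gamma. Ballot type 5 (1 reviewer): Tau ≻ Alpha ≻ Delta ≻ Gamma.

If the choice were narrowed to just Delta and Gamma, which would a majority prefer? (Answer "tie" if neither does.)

Gamma

Ballots ranking Delta above Gamma: 3 + 1 = 4.
Ballots ranking Gamma above Delta: 13 − 4 = 9.
Gamma wins the head-to-head 9–4.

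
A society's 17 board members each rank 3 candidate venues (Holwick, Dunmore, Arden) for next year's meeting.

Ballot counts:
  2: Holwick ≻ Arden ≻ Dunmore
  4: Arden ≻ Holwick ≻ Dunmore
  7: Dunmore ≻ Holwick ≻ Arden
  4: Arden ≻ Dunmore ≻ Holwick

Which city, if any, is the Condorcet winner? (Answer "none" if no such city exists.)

Head-to-head results (17 organisers):
Holwick–Dunmore: Dunmore 11–6.
Holwick–Arden: Holwick 9–8.
Dunmore vs Arden: Arden wins 10–7.
Each city drops at least one matchup (Holwick loses to Dunmore; Dunmore loses to Arden; Arden loses to Holwick); the cycle Holwick → Arden → Dunmore → Holwick rules out a Condorcet winner.

none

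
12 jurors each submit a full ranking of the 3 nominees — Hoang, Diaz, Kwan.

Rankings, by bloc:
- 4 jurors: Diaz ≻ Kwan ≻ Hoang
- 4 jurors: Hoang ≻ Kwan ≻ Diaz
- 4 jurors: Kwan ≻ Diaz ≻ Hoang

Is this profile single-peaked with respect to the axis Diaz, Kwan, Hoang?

yes

Axis positions: Diaz=1, Kwan=2, Hoang=3.
Bloc 1 (peak Diaz at position 1): ranking walks positions 1-2-3, expanding outward from the peak — single-peaked.
Bloc 2 (peak Hoang at position 3): ranking walks positions 3-2-1, expanding outward from the peak — single-peaked.
Bloc 3 (peak Kwan at position 2): ranking walks positions 2-1-3, expanding outward from the peak — single-peaked.
Every ranking is single-peaked on this axis.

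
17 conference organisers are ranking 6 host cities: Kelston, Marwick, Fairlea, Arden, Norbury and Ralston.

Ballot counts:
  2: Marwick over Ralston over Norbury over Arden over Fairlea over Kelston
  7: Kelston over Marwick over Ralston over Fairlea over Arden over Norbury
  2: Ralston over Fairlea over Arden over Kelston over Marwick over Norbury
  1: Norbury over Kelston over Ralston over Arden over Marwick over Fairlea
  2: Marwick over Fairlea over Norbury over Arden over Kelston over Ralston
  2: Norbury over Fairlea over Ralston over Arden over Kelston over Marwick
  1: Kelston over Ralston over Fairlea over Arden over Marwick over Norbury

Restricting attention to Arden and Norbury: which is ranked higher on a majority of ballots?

Arden

Ballots ranking Arden above Norbury: 7 + 2 + 1 = 10.
Ballots ranking Norbury above Arden: 17 − 10 = 7.
Arden wins the head-to-head 10–7.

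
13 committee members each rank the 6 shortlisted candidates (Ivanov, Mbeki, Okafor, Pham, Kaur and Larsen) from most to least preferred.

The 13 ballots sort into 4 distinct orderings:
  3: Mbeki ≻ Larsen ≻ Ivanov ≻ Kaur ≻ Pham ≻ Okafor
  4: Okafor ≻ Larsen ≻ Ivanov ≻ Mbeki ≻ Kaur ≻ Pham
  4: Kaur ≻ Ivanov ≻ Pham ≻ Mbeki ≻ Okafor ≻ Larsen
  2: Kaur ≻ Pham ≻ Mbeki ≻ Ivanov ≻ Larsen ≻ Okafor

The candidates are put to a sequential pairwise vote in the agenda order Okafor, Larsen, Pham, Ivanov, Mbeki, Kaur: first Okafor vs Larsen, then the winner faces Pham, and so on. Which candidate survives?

Ivanov

Round 1: Okafor vs Larsen — 8–5, Okafor advances.
Round 2: Okafor vs Pham — 4–9, Pham advances.
Round 3: Pham vs Ivanov — 2–11, Ivanov advances.
Round 4: Ivanov vs Mbeki — 8–5, Ivanov advances.
Round 5: Ivanov vs Kaur — 7–6, Ivanov advances.
The agenda winner is Ivanov.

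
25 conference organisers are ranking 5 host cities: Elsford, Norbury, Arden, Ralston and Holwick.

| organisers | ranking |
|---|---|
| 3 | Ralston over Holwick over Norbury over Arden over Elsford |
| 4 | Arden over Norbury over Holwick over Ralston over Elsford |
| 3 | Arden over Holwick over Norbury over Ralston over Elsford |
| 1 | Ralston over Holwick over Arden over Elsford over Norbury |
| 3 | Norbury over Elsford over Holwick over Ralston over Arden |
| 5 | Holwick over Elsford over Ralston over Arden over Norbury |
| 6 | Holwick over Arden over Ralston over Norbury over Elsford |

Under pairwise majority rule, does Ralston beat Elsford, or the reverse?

Ballots ranking Ralston above Elsford: 3 + 4 + 3 + 1 + 6 = 17.
Ballots ranking Elsford above Ralston: 25 − 17 = 8.
Ralston wins the head-to-head 17–8.

Ralston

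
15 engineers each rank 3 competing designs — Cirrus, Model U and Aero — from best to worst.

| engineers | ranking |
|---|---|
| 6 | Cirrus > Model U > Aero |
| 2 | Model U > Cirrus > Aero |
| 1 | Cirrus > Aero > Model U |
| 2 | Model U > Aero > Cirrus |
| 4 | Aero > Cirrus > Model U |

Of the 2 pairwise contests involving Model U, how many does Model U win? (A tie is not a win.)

1

Model U against each rival (15 engineers):
Model U vs Cirrus: 4 to 11, Cirrus.
Model U–Aero: Model U 10–5.
Model U beats Aero; loses to Cirrus — 1 pairwise win.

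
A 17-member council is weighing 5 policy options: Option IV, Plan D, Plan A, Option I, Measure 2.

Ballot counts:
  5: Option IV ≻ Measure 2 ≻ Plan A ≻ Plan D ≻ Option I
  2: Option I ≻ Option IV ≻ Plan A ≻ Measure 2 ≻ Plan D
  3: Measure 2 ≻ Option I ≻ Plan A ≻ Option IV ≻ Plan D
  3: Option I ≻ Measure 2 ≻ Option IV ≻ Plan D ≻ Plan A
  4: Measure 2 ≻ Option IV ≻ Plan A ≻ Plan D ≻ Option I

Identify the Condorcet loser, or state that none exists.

Option I

Pairwise majorities:
Option IV–Plan D: Option IV 17–0.
Option IV vs Plan A: Option IV is ranked higher on 5+2+3+4 = 14 ballots, Plan A on 3. Option IV wins 14–3.
Option IV vs Option I: Option IV, 9–8.
Option IV–Measure 2: Measure 2 10–7.
Plan D–Plan A: Plan A 14–3.
Plan D vs Option I: Plan D, 9–8.
Plan D vs Measure 2: 0 for Plan D, 17 for Measure 2 — Measure 2 by 17–0.
Plan A vs Option I: Plan A is ranked higher on 5+4 = 9 ballots, Option I on 8. Plan A wins 9–8.
Plan A vs Measure 2: 2 to 15, Measure 2.
Option I vs Measure 2: Measure 2 wins 12–5.
Option I is beaten in every head-to-head and is the Condorcet loser.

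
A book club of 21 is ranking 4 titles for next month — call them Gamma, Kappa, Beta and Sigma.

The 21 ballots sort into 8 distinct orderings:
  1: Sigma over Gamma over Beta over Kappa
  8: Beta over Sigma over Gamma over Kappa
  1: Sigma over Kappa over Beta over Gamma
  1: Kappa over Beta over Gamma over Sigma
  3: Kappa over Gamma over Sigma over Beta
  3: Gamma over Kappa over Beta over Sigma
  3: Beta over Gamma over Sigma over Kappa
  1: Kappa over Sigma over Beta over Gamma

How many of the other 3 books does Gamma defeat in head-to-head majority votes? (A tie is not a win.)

1

Gamma against each rival (21 members):
Gamma vs Kappa: Gamma, 15–6.
Gamma vs Beta: Beta, 14–7.
Gamma–Sigma: Sigma 11–10.
Gamma beats Kappa; loses to Beta, Sigma — 1 pairwise win.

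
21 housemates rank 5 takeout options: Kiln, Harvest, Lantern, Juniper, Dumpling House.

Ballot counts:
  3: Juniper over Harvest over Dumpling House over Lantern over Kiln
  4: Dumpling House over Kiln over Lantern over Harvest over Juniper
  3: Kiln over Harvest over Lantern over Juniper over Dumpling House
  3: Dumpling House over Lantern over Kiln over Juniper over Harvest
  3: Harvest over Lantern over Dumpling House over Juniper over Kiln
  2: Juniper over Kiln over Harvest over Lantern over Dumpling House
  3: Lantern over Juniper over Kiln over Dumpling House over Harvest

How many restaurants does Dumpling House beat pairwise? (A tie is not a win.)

1

Dumpling House against each rival (21 friends):
Dumpling House vs Kiln: 3+4+3+3 = 13 for Dumpling House, 8 for Kiln — Dumpling House by 13–8.
Dumpling House vs Harvest: Harvest, 11–10.
Dumpling House vs Lantern: Lantern, 11–10.
Dumpling House vs Juniper: Juniper wins 11–10.
Dumpling House beats Kiln; loses to Harvest, Lantern, Juniper — 1 pairwise win.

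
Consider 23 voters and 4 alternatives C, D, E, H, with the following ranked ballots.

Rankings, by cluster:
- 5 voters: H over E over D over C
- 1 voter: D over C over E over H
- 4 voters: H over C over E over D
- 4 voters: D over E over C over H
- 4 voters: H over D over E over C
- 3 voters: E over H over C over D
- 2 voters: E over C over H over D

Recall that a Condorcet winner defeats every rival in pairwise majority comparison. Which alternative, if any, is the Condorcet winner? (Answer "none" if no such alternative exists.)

H

Check each pair by majority over 23 ballots:
C vs D: D wins 14–9.
C vs E: E, 18–5.
C vs H: H, 16–7.
D vs E: E wins 14–9.
D–H: H 18–5.
E vs H: H, 13–10.
H beats each of C, D, E — H is the Condorcet winner.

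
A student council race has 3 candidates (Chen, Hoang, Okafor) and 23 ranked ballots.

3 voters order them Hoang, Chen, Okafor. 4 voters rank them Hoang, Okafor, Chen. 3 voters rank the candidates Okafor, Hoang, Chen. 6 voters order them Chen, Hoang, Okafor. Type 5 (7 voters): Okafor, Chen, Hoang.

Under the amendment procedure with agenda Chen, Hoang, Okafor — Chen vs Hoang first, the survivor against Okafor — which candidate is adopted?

Round 1: Chen vs Hoang — 13–10, Chen advances.
Round 2: Chen vs Okafor — 9–14, Okafor advances.
The agenda winner is Okafor.

Okafor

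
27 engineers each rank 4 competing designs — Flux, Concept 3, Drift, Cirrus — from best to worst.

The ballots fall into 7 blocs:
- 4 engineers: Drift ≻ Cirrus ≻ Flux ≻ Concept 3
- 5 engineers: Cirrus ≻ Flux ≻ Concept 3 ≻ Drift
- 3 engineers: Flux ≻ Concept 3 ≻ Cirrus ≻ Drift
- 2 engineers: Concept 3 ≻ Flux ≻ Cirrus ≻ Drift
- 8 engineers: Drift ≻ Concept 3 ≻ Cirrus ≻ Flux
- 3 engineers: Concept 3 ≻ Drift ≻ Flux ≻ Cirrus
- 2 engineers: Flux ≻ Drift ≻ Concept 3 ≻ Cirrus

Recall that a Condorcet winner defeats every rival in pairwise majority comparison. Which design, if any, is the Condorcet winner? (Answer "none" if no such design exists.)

Pairwise majorities:
Flux vs Concept 3: Flux, 14–13.
Flux vs Drift: Drift wins 15–12.
Flux vs Cirrus: Cirrus, 17–10.
Concept 3 vs Drift: Drift wins 14–13.
Concept 3 vs Cirrus: Concept 3, 18–9.
Drift–Cirrus: Drift 17–10.
Drift wins every pairwise contest, so Drift is the Condorcet winner.

Drift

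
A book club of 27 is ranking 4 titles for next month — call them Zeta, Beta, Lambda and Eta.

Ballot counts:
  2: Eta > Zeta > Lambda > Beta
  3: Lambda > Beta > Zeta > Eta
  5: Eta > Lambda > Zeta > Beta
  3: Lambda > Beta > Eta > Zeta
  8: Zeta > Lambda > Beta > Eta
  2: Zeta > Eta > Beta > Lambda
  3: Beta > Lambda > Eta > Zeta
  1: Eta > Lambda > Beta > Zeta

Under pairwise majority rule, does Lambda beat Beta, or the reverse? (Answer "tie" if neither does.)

Ballots ranking Lambda above Beta: 2 + 3 + 5 + 3 + 8 + 1 = 22.
Ballots ranking Beta above Lambda: 27 − 22 = 5.
Lambda wins the head-to-head 22–5.

Lambda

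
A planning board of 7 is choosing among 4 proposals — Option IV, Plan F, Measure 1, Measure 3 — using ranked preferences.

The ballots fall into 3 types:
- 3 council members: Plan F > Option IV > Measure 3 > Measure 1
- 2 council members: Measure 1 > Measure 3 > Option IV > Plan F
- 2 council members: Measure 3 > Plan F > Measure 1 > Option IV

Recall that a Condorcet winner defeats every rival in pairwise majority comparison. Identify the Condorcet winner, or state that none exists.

Head-to-head results (7 council members):
Option IV vs Plan F: 2 to 5, Plan F.
Option IV vs Measure 1: Option IV is ranked higher on 3 ballots, Measure 1 on 4. Measure 1 wins 4–3.
Option IV vs Measure 3: Option IV is ranked higher on 3 ballots, Measure 3 on 4. Measure 3 wins 4–3.
Plan F vs Measure 1: 5 to 2, Plan F.
Plan F vs Measure 3: Plan F preferred on 3 ballots; Measure 3 wins 4–3.
Measure 1 vs Measure 3: Measure 1 is ranked higher on 2 ballots, Measure 3 on 5. Measure 3 wins 5–2.
Measure 3 defeats every rival head-to-head and is the Condorcet winner.

Measure 3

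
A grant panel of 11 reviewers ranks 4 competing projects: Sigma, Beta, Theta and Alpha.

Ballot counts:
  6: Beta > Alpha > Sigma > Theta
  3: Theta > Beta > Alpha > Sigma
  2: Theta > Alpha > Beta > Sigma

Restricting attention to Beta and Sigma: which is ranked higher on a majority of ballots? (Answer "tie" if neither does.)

Beta

Ballots ranking Beta above Sigma: 6 + 3 + 2 = 11.
Ballots ranking Sigma above Beta: 11 − 11 = 0.
Beta wins the head-to-head 11–0.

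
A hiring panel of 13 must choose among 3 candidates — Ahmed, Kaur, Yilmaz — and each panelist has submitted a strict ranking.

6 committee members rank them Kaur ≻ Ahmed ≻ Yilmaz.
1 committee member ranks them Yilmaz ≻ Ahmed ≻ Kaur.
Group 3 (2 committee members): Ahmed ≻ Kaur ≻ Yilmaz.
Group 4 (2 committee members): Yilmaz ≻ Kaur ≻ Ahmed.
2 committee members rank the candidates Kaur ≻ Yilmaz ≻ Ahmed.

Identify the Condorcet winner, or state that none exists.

Pairwise majorities:
Ahmed vs Kaur: Kaur, 10–3.
Ahmed vs Yilmaz: Ahmed, 8–5.
Kaur vs Yilmaz: Kaur, 10–3.
Kaur beats each of Ahmed, Yilmaz — Kaur is the Condorcet winner.

Kaur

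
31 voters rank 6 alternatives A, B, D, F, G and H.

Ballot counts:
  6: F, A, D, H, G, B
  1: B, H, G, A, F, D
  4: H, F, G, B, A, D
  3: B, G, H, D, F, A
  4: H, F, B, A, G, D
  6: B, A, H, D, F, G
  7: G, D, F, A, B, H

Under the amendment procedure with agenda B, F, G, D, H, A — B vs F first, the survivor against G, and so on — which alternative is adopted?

Round 1: B vs F — 10–21, F advances.
Round 2: F vs G — 20–11, F advances.
Round 3: F vs D — 15–16, D advances.
Round 4: D vs H — 13–18, H advances.
Round 5: H vs A — 12–19, A advances.
The agenda winner is A.

A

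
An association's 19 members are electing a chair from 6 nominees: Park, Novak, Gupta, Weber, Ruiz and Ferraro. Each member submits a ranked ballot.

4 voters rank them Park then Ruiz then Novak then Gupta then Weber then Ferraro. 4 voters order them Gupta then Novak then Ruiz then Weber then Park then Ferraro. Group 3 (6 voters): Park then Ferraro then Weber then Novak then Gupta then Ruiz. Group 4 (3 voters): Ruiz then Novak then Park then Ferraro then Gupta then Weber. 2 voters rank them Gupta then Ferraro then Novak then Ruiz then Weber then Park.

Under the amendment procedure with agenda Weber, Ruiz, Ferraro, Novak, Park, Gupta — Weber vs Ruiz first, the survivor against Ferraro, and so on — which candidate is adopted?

Round 1: Weber vs Ruiz — 6–13, Ruiz advances.
Round 2: Ruiz vs Ferraro — 11–8, Ruiz advances.
Round 3: Ruiz vs Novak — 7–12, Novak advances.
Round 4: Novak vs Park — 9–10, Park advances.
Round 5: Park vs Gupta — 13–6, Park advances.
Park survives the agenda.

Park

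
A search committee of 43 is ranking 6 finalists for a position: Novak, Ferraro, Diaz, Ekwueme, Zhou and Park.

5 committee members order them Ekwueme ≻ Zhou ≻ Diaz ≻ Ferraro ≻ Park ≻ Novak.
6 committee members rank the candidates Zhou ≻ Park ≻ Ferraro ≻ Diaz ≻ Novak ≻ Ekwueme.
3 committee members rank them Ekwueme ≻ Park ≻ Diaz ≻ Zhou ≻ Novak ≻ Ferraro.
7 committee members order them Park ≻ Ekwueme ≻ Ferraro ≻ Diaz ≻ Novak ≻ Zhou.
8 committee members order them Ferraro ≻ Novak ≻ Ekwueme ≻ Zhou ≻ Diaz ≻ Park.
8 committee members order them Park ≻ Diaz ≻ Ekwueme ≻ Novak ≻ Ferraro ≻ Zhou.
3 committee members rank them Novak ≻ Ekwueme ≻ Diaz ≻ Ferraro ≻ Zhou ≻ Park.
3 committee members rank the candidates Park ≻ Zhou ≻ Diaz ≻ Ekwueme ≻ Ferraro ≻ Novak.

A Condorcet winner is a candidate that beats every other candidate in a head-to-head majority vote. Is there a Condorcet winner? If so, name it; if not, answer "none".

Check each pair by majority over 43 ballots:
Novak–Ferraro: Ferraro 29–14.
Novak vs Diaz: Diaz wins 32–11.
Novak vs Ekwueme: Ekwueme wins 26–17.
Novak vs Zhou: Novak wins 26–17.
Novak vs Park: Park wins 32–11.
Ferraro vs Diaz: Diaz, 22–21.
Ferraro–Ekwueme: Ekwueme 29–14.
Ferraro–Zhou: Ferraro 26–17.
Ferraro vs Park: Park wins 27–16.
Diaz–Ekwueme: Ekwueme 26–17.
Diaz–Zhou: Zhou 22–21.
Diaz–Park: Park 27–16.
Ekwueme–Zhou: Ekwueme 34–9.
Ekwueme–Park: Park 24–19.
Zhou vs Park: Zhou wins 22–21.
Every candidate loses at least once (Novak loses to Ferraro; Ferraro loses to Diaz; Diaz loses to Ekwueme; Ekwueme loses to Park; Zhou loses to Novak; Park loses to Zhou). The majority relation contains the cycle Novak → Zhou → Diaz → Novak, so there is no Condorcet winner.

none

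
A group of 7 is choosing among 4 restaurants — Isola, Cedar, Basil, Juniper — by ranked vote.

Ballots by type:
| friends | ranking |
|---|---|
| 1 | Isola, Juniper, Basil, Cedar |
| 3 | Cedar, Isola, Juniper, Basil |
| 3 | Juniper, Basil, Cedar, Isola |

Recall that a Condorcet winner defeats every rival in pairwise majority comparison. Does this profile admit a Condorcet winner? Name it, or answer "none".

none

Head-to-head results (7 friends):
Isola vs Cedar: Cedar, 6–1.
Isola vs Basil: Isola, 4–3.
Isola–Juniper: Isola 4–3.
Cedar vs Basil: Basil, 4–3.
Cedar vs Juniper: Juniper, 4–3.
Basil–Juniper: Juniper 7–0.
Every restaurant loses at least once (Isola loses to Cedar; Cedar loses to Basil; Basil loses to Isola; Juniper loses to Isola). The majority relation contains the cycle Isola > Basil > Cedar > Isola, so there is no Condorcet winner.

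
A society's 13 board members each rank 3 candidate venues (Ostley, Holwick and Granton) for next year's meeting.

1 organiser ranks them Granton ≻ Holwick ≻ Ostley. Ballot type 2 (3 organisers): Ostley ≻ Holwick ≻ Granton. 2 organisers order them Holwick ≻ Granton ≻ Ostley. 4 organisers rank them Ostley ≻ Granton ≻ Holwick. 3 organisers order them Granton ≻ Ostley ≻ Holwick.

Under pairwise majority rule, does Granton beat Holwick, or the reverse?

Granton

Ballots ranking Granton above Holwick: 1 + 4 + 3 = 8.
Ballots ranking Holwick above Granton: 13 − 8 = 5.
Granton wins the head-to-head 8–5.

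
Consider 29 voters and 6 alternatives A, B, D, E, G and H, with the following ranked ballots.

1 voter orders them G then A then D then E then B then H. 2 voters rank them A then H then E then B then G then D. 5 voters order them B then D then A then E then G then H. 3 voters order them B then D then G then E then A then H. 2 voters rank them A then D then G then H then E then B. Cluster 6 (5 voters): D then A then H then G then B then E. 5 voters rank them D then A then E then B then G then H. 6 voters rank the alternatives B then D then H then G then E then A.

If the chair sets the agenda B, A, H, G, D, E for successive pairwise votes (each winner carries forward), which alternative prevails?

Round 1: B vs A — 14–15, A advances.
Round 2: A vs H — 23–6, A advances.
Round 3: A vs G — 19–10, A advances.
Round 4: A vs D — 5–24, D advances.
Round 5: D vs E — 27–2, D advances.
D survives the agenda.

D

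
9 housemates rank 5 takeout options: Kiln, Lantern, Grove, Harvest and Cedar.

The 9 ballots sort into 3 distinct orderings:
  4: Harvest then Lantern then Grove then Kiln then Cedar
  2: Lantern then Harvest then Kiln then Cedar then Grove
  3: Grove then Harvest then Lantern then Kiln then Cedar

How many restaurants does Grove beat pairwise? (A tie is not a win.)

2

Grove against each rival (9 friends):
Grove vs Kiln: 4+3 = 7 for Grove, 2 for Kiln — Grove by 7–2.
Grove–Lantern: Lantern 6–3.
Grove vs Harvest: Grove is ranked higher on 3 ballots, Harvest on 6. Harvest wins 6–3.
Grove vs Cedar: Grove, 7–2.
Grove beats Kiln, Cedar; loses to Lantern, Harvest — 2 pairwise wins.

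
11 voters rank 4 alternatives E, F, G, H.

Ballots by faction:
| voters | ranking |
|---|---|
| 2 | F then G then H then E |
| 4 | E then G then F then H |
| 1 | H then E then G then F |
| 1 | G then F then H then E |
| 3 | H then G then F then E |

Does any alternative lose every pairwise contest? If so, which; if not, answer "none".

Pairwise majorities:
E vs F: E preferred on 4+1 = 5 ballots; F wins 6–5.
E vs G: E is ranked higher on 4+1 = 5 ballots, G on 6. G wins 6–5.
E vs H: H, 7–4.
F vs G: 2 to 9, G.
F vs H: F wins 7–4.
G–H: G 7–4.
E is beaten in every head-to-head and is the Condorcet loser.

E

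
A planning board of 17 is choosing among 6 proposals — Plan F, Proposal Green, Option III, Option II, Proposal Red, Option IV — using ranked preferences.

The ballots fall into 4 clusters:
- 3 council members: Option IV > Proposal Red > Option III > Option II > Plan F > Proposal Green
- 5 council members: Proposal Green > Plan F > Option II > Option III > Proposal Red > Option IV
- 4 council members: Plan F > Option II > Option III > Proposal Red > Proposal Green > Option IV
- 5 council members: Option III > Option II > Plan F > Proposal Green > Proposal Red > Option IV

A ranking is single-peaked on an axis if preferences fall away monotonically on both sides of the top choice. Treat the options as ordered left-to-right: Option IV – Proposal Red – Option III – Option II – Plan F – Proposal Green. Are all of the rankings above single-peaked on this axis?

yes

Axis positions: Option IV=1, Proposal Red=2, Option III=3, Option II=4, Plan F=5, Proposal Green=6.
Cluster 1 (peak Option IV at position 1): ranking walks positions 1-2-3-4-5-6, expanding outward from the peak — single-peaked.
Cluster 2 (peak Proposal Green at position 6): ranking walks positions 6-5-4-3-2-1, expanding outward from the peak — single-peaked.
Cluster 3 (peak Plan F at position 5): ranking walks positions 5-4-3-2-6-1, expanding outward from the peak — single-peaked.
Cluster 4 (peak Option III at position 3): ranking walks positions 3-4-5-6-2-1, expanding outward from the peak — single-peaked.
Every ranking is single-peaked on this axis.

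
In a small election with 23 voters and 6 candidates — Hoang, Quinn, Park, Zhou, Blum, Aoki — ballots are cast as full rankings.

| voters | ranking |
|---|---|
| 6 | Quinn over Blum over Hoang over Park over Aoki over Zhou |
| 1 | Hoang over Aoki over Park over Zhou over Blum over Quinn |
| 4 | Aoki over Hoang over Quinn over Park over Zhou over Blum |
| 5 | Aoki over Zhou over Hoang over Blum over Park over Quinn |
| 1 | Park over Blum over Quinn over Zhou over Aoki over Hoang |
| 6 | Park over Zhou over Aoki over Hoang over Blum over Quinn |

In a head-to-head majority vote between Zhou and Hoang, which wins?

Ballots ranking Zhou above Hoang: 5 + 1 + 6 = 12.
Ballots ranking Hoang above Zhou: 23 − 12 = 11.
Zhou wins the head-to-head 12–11.

Zhou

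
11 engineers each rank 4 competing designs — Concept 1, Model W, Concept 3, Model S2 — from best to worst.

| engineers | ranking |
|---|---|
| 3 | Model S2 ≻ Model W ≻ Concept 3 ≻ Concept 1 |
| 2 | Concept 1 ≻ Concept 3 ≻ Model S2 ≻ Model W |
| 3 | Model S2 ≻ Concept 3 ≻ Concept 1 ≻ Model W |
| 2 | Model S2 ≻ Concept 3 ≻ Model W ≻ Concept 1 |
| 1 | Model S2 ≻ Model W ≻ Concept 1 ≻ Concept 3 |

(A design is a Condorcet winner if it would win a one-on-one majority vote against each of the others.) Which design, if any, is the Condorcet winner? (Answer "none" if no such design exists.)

Model S2

Pairwise majorities:
Concept 1 vs Model W: Concept 1 is ranked higher on 2+3 = 5 ballots, Model W on 6. Model W wins 6–5.
Concept 1 vs Concept 3: 2+1 = 3 for Concept 1, 8 for Concept 3 — Concept 3 by 8–3.
Concept 1 vs Model S2: Concept 1 is ranked higher on 2 ballots, Model S2 on 9. Model S2 wins 9–2.
Model W vs Concept 3: Model W preferred on 3+1 = 4 ballots; Concept 3 wins 7–4.
Model W vs Model S2: 0 to 11, Model S2.
Concept 3 vs Model S2: Concept 3 is ranked higher on 2 ballots, Model S2 on 9. Model S2 wins 9–2.
Only Model S2 has no losses; Model S2 is the Condorcet winner.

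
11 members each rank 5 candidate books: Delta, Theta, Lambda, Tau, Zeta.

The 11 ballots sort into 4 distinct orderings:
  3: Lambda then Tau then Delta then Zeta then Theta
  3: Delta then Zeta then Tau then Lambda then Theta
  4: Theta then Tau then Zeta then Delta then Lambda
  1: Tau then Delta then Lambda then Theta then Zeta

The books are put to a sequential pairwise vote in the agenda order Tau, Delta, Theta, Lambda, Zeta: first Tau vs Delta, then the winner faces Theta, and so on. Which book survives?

Round 1: Tau vs Delta — 8–3, Tau advances.
Round 2: Tau vs Theta — 7–4, Tau advances.
Round 3: Tau vs Lambda — 8–3, Tau advances.
Round 4: Tau vs Zeta — 8–3, Tau advances.
The agenda winner is Tau.

Tau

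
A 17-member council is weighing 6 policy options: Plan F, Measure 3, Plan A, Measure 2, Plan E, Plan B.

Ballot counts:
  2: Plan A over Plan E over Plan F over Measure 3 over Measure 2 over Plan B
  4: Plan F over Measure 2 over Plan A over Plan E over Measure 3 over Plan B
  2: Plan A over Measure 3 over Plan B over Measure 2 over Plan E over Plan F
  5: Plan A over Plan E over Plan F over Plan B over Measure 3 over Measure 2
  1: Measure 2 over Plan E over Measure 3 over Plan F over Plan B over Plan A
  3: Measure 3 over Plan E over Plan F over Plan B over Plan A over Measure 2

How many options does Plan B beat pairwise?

Plan B against each rival (17 council members):
Plan B vs Plan F: Plan F, 15–2.
Plan B vs Measure 3: Measure 3, 12–5.
Plan B vs Plan A: Plan A, 13–4.
Plan B–Measure 2: Plan B 10–7.
Plan B vs Plan E: 2 to 15, Plan E.
Plan B beats Measure 2; loses to Plan F, Measure 3, Plan A, Plan E — 1 pairwise win.

1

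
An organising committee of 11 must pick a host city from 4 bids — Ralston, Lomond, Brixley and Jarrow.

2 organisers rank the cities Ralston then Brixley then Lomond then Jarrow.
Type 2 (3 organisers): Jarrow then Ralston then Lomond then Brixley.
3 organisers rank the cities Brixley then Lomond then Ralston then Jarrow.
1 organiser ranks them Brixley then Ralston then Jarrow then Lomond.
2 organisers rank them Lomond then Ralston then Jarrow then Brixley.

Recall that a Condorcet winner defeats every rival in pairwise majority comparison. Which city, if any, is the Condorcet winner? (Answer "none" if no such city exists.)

Ralston

Head-to-head results (11 organisers):
Ralston–Lomond: Ralston 6–5.
Ralston vs Brixley: Ralston, 7–4.
Ralston–Jarrow: Ralston 8–3.
Lomond vs Brixley: Brixley wins 6–5.
Lomond–Jarrow: Lomond 7–4.
Brixley–Jarrow: Brixley 6–5.
Ralston wins every pairwise contest, so Ralston is the Condorcet winner.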